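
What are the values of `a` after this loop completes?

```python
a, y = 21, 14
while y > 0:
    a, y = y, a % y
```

Let's trace through this code step by step.

Initialize: a = 21
Initialize: y = 14
Entering loop: while y > 0:
After iteration 1: a = 14, y = 7
After iteration 2: a = 7, y = 0
Loop ends.

Final answer: 7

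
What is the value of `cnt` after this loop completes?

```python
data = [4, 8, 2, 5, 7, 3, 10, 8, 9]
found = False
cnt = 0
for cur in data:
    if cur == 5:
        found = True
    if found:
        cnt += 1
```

Let's trace through this code step by step.

Initialize: data = [4, 8, 2, 5, 7, 3, 10, 8, 9]
Initialize: found = False
Initialize: cnt = 0
Entering loop: for cur in data:
After iteration 1: cur = 4, found = False, cnt = 0
After iteration 2: cur = 8, found = False, cnt = 0
After iteration 3: cur = 2, found = False, cnt = 0
After iteration 4: cur = 5, found = True, cnt = 1
After iteration 5: cur = 7, found = True, cnt = 2
After iteration 6: cur = 3, found = True, cnt = 3
After iteration 7: cur = 10, found = True, cnt = 4
After iteration 8: cur = 8, found = True, cnt = 5
After iteration 9: cur = 9, found = True, cnt = 6
Loop ends.

Final answer: 6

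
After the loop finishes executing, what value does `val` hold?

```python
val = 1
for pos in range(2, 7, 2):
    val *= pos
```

Let's trace through this code step by step.

Initialize: val = 1
Entering loop: for pos in range(2, 7, 2):
After iteration 1: pos = 2, val = 2
After iteration 2: pos = 4, val = 8
After iteration 3: pos = 6, val = 48
Loop ends.

Final answer: 48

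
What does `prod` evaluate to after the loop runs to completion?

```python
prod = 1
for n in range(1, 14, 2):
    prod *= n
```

Let's trace through this code step by step.

Initialize: prod = 1
Entering loop: for n in range(1, 14, 2):
After iteration 1: n = 1, prod = 1
After iteration 2: n = 3, prod = 3
After iteration 3: n = 5, prod = 15
After iteration 4: n = 7, prod = 105
After iteration 5: n = 9, prod = 945
After iteration 6: n = 11, prod = 10395
After iteration 7: n = 13, prod = 135135
Loop ends.

Final answer: 135135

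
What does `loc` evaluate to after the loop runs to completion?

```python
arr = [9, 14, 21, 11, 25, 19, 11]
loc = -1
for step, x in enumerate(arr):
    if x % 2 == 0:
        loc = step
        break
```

Let's trace through this code step by step.

Initialize: arr = [9, 14, 21, 11, 25, 19, 11]
Initialize: loc = -1
Entering loop: for step, x in enumerate(arr):
After iteration 1: step = 0, x = 9, loc = -1
After iteration 2: step = 1, x = 14, loc = 1
Loop ends.

Final answer: 1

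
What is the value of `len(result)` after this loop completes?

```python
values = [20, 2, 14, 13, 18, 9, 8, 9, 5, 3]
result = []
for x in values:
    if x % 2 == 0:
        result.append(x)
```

Let's trace through this code step by step.

Initialize: values = [20, 2, 14, 13, 18, 9, 8, 9, 5, 3]
Initialize: result = []
Entering loop: for x in values:
After iteration 1: x = 20, result = [20]
After iteration 2: x = 2, result = [20, 2]
After iteration 3: x = 14, result = [20, 2, 14]
After iteration 4: x = 13, result = [20, 2, 14]
After iteration 5: x = 18, result = [20, 2, 14, 18]
After iteration 6: x = 9, result = [20, 2, 14, 18]
After iteration 7: x = 8, result = [20, 2, 14, 18, 8]
After iteration 8: x = 9, result = [20, 2, 14, 18, 8]
After iteration 9: x = 5, result = [20, 2, 14, 18, 8]
After iteration 10: x = 3, result = [20, 2, 14, 18, 8]
Loop ends.
len(result) = 5

Final answer: 5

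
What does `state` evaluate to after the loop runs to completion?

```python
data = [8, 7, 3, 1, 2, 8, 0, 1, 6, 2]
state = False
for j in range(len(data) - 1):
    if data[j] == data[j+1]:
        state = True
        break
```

Let's trace through this code step by step.

Initialize: data = [8, 7, 3, 1, 2, 8, 0, 1, 6, 2]
Initialize: state = False
Entering loop: for j in range(len(data) - 1):
After iteration 1: j = 0, state = False
After iteration 2: j = 1, state = False
After iteration 3: j = 2, state = False
After iteration 4: j = 3, state = False
After iteration 5: j = 4, state = False
After iteration 6: j = 5, state = False
After iteration 7: j = 6, state = False
After iteration 8: j = 7, state = False
After iteration 9: j = 8, state = False
Loop ends.

Final answer: False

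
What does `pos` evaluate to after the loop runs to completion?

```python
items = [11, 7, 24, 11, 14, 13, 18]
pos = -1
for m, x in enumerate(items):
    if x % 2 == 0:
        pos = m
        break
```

Let's trace through this code step by step.

Initialize: items = [11, 7, 24, 11, 14, 13, 18]
Initialize: pos = -1
Entering loop: for m, x in enumerate(items):
After iteration 1: m = 0, x = 11, pos = -1
After iteration 2: m = 1, x = 7, pos = -1
After iteration 3: m = 2, x = 24, pos = 2
Loop ends.

Final answer: 2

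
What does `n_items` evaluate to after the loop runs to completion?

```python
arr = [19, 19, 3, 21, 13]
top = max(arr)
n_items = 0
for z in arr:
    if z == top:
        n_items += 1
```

Let's trace through this code step by step.

Initialize: arr = [19, 19, 3, 21, 13]
Initialize: top = 21
Initialize: n_items = 0
Entering loop: for z in arr:
After iteration 1: z = 19, n_items = 0
After iteration 2: z = 19, n_items = 0
After iteration 3: z = 3, n_items = 0
After iteration 4: z = 21, n_items = 1
After iteration 5: z = 13, n_items = 1
Loop ends.

Final answer: 1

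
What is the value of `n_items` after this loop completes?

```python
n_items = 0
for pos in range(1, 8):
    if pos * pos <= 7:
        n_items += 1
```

Let's trace through this code step by step.

Initialize: n_items = 0
Entering loop: for pos in range(1, 8):
After iteration 1: pos = 1, n_items = 1
After iteration 2: pos = 2, n_items = 2
After iteration 3: pos = 3, n_items = 2
After iteration 4: pos = 4, n_items = 2
After iteration 5: pos = 5, n_items = 2
After iteration 6: pos = 6, n_items = 2
After iteration 7: pos = 7, n_items = 2
Loop ends.

Final answer: 2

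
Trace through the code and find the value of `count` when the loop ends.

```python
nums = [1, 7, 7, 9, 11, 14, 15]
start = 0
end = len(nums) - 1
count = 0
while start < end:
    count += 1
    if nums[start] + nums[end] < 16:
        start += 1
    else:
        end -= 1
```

Let's trace through this code step by step.

Initialize: nums = [1, 7, 7, 9, 11, 14, 15]
Initialize: start = 0
Initialize: end = 6
Initialize: count = 0
Entering loop: while start < end:
After iteration 1: start = 0, end = 5, count = 1
After iteration 2: start = 1, end = 5, count = 2
After iteration 3: start = 1, end = 4, count = 3
After iteration 4: start = 1, end = 3, count = 4
After iteration 5: start = 1, end = 2, count = 5
After iteration 6: start = 2, end = 2, count = 6
Loop ends.

Final answer: 6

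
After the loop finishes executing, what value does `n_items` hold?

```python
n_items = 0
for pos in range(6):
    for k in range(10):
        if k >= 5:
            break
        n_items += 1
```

Let's trace through this code step by step.

Initialize: n_items = 0
Entering loop: for pos in range(6):
After iteration 1: pos = 0, n_items = 5
After iteration 2: pos = 1, n_items = 10
After iteration 3: pos = 2, n_items = 15
After iteration 4: pos = 3, n_items = 20
After iteration 5: pos = 4, n_items = 25
After iteration 6: pos = 5, n_items = 30
Loop ends.

Final answer: 30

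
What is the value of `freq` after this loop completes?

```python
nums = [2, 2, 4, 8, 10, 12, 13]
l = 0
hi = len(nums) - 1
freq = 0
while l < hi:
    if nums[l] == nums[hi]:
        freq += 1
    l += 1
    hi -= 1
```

Let's trace through this code step by step.

Initialize: nums = [2, 2, 4, 8, 10, 12, 13]
Initialize: l = 0
Initialize: hi = 6
Initialize: freq = 0
Entering loop: while l < hi:
After iteration 1: l = 1, hi = 5, freq = 0
After iteration 2: l = 2, hi = 4, freq = 0
After iteration 3: l = 3, hi = 3, freq = 0
Loop ends.

Final answer: 0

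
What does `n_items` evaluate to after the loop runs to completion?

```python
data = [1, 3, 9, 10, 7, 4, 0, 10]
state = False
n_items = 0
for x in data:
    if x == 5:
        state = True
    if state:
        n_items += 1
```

Let's trace through this code step by step.

Initialize: data = [1, 3, 9, 10, 7, 4, 0, 10]
Initialize: state = False
Initialize: n_items = 0
Entering loop: for x in data:
After iteration 1: x = 1, n_items = 0
After iteration 2: x = 3, n_items = 0
After iteration 3: x = 9, n_items = 0
After iteration 4: x = 10, n_items = 0
After iteration 5: x = 7, n_items = 0
After iteration 6: x = 4, n_items = 0
After iteration 7: x = 0, n_items = 0
After iteration 8: x = 10, n_items = 0
Loop ends.

Final answer: 0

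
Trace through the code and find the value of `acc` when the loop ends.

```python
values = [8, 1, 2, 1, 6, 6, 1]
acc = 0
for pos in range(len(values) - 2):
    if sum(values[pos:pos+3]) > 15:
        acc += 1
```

Let's trace through this code step by step.

Initialize: values = [8, 1, 2, 1, 6, 6, 1]
Initialize: acc = 0
Entering loop: for pos in range(len(values) - 2):
After iteration 1: pos = 0, acc = 0
After iteration 2: pos = 1, acc = 0
After iteration 3: pos = 2, acc = 0
After iteration 4: pos = 3, acc = 0
After iteration 5: pos = 4, acc = 0
Loop ends.

Final answer: 0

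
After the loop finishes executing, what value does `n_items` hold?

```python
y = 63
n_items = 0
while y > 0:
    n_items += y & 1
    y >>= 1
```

Let's trace through this code step by step.

Initialize: y = 63
Initialize: n_items = 0
Entering loop: while y > 0:
After iteration 1: y = 31, n_items = 1
After iteration 2: y = 15, n_items = 2
After iteration 3: y = 7, n_items = 3
After iteration 4: y = 3, n_items = 4
After iteration 5: y = 1, n_items = 5
After iteration 6: y = 0, n_items = 6
Loop ends.

Final answer: 6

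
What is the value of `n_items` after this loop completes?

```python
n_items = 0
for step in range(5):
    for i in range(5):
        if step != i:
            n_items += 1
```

Let's trace through this code step by step.

Initialize: n_items = 0
Entering loop: for step in range(5):
After iteration 1: step = 0, n_items = 4
After iteration 2: step = 1, n_items = 8
After iteration 3: step = 2, n_items = 12
After iteration 4: step = 3, n_items = 16
After iteration 5: step = 4, n_items = 20
Loop ends.

Final answer: 20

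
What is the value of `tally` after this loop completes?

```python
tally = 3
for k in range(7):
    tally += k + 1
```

Let's trace through this code step by step.

Initialize: tally = 3
Entering loop: for k in range(7):
After iteration 1: k = 0, tally = 4
After iteration 2: k = 1, tally = 6
After iteration 3: k = 2, tally = 9
After iteration 4: k = 3, tally = 13
After iteration 5: k = 4, tally = 18
After iteration 6: k = 5, tally = 24
After iteration 7: k = 6, tally = 31
Loop ends.

Final answer: 31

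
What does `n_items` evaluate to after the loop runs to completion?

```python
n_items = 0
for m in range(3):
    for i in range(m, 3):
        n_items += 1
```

Let's trace through this code step by step.

Initialize: n_items = 0
Entering loop: for m in range(3):
After iteration 1: m = 0, n_items = 3
After iteration 2: m = 1, n_items = 5
After iteration 3: m = 2, n_items = 6
Loop ends.

Final answer: 6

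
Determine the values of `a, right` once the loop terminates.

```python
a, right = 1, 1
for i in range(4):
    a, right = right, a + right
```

Let's trace through this code step by step.

Initialize: a = 1
Initialize: right = 1
Entering loop: for i in range(4):
After iteration 1: i = 0, a = 1, right = 2
After iteration 2: i = 1, a = 2, right = 3
After iteration 3: i = 2, a = 3, right = 5
After iteration 4: i = 3, a = 5, right = 8
Loop ends.

Final answer: 5, 8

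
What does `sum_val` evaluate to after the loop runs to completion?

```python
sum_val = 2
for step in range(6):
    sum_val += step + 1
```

Let's trace through this code step by step.

Initialize: sum_val = 2
Entering loop: for step in range(6):
After iteration 1: step = 0, sum_val = 3
After iteration 2: step = 1, sum_val = 5
After iteration 3: step = 2, sum_val = 8
After iteration 4: step = 3, sum_val = 12
After iteration 5: step = 4, sum_val = 17
After iteration 6: step = 5, sum_val = 23
Loop ends.

Final answer: 23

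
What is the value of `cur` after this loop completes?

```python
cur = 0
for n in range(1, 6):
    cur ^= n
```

Let's trace through this code step by step.

Initialize: cur = 0
Entering loop: for n in range(1, 6):
After iteration 1: n = 1, cur = 1
After iteration 2: n = 2, cur = 3
After iteration 3: n = 3, cur = 0
After iteration 4: n = 4, cur = 4
After iteration 5: n = 5, cur = 1
Loop ends.

Final answer: 1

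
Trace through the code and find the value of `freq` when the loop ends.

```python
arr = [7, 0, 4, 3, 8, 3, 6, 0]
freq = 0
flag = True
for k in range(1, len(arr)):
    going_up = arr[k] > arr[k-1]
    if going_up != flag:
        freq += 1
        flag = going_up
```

Let's trace through this code step by step.

Initialize: arr = [7, 0, 4, 3, 8, 3, 6, 0]
Initialize: freq = 0
Initialize: flag = True
Entering loop: for k in range(1, len(arr)):
After iteration 1: k = 1, freq = 1, flag = False, going_up = False
After iteration 2: k = 2, freq = 2, flag = True, going_up = True
After iteration 3: k = 3, freq = 3, flag = False, going_up = False
After iteration 4: k = 4, freq = 4, flag = True, going_up = True
After iteration 5: k = 5, freq = 5, flag = False, going_up = False
After iteration 6: k = 6, freq = 6, flag = True, going_up = True
After iteration 7: k = 7, freq = 7, flag = False, going_up = False
Loop ends.

Final answer: 7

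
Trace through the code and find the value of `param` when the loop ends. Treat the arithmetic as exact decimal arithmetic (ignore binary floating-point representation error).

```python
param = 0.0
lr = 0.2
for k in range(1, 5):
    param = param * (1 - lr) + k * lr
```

Let's trace through this code step by step.

Initialize: param = 0.0
Initialize: lr = 0.2
Entering loop: for k in range(1, 5):
After iteration 1: k = 1, param = 0.2
After iteration 2: k = 2, param = 0.56
After iteration 3: k = 3, param = 1.048
After iteration 4: k = 4, param = 1.6384
Loop ends.

Final answer: 1.6384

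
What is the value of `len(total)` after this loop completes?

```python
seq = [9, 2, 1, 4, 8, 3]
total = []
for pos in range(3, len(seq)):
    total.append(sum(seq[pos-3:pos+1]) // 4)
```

Let's trace through this code step by step.

Initialize: seq = [9, 2, 1, 4, 8, 3]
Initialize: total = []
Entering loop: for pos in range(3, len(seq)):
After iteration 1: pos = 3, total = [4]
After iteration 2: pos = 4, total = [4, 3]
After iteration 3: pos = 5, total = [4, 3, 4]
Loop ends.
len(total) = 3

Final answer: 3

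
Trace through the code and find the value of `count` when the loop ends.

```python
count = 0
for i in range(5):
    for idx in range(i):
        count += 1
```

Let's trace through this code step by step.

Initialize: count = 0
Entering loop: for i in range(5):
After iteration 1: i = 0, count = 0
After iteration 2: i = 1, count = 1, idx = 0
After iteration 3: i = 2, count = 3, idx = 1
After iteration 4: i = 3, count = 6, idx = 2
After iteration 5: i = 4, count = 10, idx = 3
Loop ends.

Final answer: 10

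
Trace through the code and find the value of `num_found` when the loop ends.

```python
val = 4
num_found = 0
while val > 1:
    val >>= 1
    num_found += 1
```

Let's trace through this code step by step.

Initialize: val = 4
Initialize: num_found = 0
Entering loop: while val > 1:
After iteration 1: val = 2, num_found = 1
After iteration 2: val = 1, num_found = 2
Loop ends.

Final answer: 2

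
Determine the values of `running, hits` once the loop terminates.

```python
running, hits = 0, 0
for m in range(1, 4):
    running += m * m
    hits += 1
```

Let's trace through this code step by step.

Initialize: running = 0
Initialize: hits = 0
Entering loop: for m in range(1, 4):
After iteration 1: m = 1, running = 1, hits = 1
After iteration 2: m = 2, running = 5, hits = 2
After iteration 3: m = 3, running = 14, hits = 3
Loop ends.

Final answer: 14, 3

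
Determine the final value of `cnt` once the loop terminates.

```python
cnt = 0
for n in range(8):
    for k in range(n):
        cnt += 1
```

Let's trace through this code step by step.

Initialize: cnt = 0
Entering loop: for n in range(8):
After iteration 1: n = 0, cnt = 0
After iteration 2: n = 1, cnt = 1, k = 0
After iteration 3: n = 2, cnt = 3, k = 1
After iteration 4: n = 3, cnt = 6, k = 2
After iteration 5: n = 4, cnt = 10, k = 3
After iteration 6: n = 5, cnt = 15, k = 4
After iteration 7: n = 6, cnt = 21, k = 5
After iteration 8: n = 7, cnt = 28, k = 6
Loop ends.

Final answer: 28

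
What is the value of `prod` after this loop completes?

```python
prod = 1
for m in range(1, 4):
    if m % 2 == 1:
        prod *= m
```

Let's trace through this code step by step.

Initialize: prod = 1
Entering loop: for m in range(1, 4):
After iteration 1: m = 1, prod = 1
After iteration 2: m = 2, prod = 1
After iteration 3: m = 3, prod = 3
Loop ends.

Final answer: 3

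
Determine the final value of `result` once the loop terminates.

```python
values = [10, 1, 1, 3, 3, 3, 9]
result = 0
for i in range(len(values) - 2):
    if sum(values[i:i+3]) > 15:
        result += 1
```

Let's trace through this code step by step.

Initialize: values = [10, 1, 1, 3, 3, 3, 9]
Initialize: result = 0
Entering loop: for i in range(len(values) - 2):
After iteration 1: i = 0, result = 0
After iteration 2: i = 1, result = 0
After iteration 3: i = 2, result = 0
After iteration 4: i = 3, result = 0
After iteration 5: i = 4, result = 0
Loop ends.

Final answer: 0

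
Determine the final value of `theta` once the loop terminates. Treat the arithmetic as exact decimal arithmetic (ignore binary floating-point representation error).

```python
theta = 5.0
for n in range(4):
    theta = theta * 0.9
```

Let's trace through this code step by step.

Initialize: theta = 5.0
Entering loop: for n in range(4):
After iteration 1: n = 0, theta = 4.5
After iteration 2: n = 1, theta = 4.05
After iteration 3: n = 2, theta = 3.645
After iteration 4: n = 3, theta = 3.2805
Loop ends.

Final answer: 3.2805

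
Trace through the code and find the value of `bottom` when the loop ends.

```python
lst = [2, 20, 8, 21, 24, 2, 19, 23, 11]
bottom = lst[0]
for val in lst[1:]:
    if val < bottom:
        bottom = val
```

Let's trace through this code step by step.

Initialize: lst = [2, 20, 8, 21, 24, 2, 19, 23, 11]
Initialize: bottom = 2
Entering loop: for val in lst[1:]:
After iteration 1: val = 20, bottom = 2
After iteration 2: val = 8, bottom = 2
After iteration 3: val = 21, bottom = 2
After iteration 4: val = 24, bottom = 2
After iteration 5: val = 2, bottom = 2
After iteration 6: val = 19, bottom = 2
After iteration 7: val = 23, bottom = 2
After iteration 8: val = 11, bottom = 2
Loop ends.

Final answer: 2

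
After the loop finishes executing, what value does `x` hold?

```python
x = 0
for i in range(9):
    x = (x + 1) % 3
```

Let's trace through this code step by step.

Initialize: x = 0
Entering loop: for i in range(9):
After iteration 1: i = 0, x = 1
After iteration 2: i = 1, x = 2
After iteration 3: i = 2, x = 0
After iteration 4: i = 3, x = 1
After iteration 5: i = 4, x = 2
After iteration 6: i = 5, x = 0
After iteration 7: i = 6, x = 1
After iteration 8: i = 7, x = 2
After iteration 9: i = 8, x = 0
Loop ends.

Final answer: 0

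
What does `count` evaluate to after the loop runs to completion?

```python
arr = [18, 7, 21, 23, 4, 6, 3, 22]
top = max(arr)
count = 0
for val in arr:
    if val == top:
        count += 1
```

Let's trace through this code step by step.

Initialize: arr = [18, 7, 21, 23, 4, 6, 3, 22]
Initialize: top = 23
Initialize: count = 0
Entering loop: for val in arr:
After iteration 1: val = 18, count = 0
After iteration 2: val = 7, count = 0
After iteration 3: val = 21, count = 0
After iteration 4: val = 23, count = 1
After iteration 5: val = 4, count = 1
After iteration 6: val = 6, count = 1
After iteration 7: val = 3, count = 1
After iteration 8: val = 22, count = 1
Loop ends.

Final answer: 1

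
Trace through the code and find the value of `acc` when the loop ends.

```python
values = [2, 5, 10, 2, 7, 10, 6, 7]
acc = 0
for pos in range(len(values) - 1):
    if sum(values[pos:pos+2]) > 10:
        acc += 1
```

Let's trace through this code step by step.

Initialize: values = [2, 5, 10, 2, 7, 10, 6, 7]
Initialize: acc = 0
Entering loop: for pos in range(len(values) - 1):
After iteration 1: pos = 0, acc = 0
After iteration 2: pos = 1, acc = 1
After iteration 3: pos = 2, acc = 2
After iteration 4: pos = 3, acc = 2
After iteration 5: pos = 4, acc = 3
After iteration 6: pos = 5, acc = 4
After iteration 7: pos = 6, acc = 5
Loop ends.

Final answer: 5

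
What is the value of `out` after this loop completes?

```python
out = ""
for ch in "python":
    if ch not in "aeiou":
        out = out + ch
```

Let's trace through this code step by step.

Initialize: out = ''
Entering loop: for ch in "python":
After iteration 1: ch = 'p', out = 'p'
After iteration 2: ch = 'y', out = 'py'
After iteration 3: ch = 't', out = 'pyt'
After iteration 4: ch = 'h', out = 'pyth'
After iteration 5: ch = 'o', out = 'pyth'
After iteration 6: ch = 'n', out = 'pythn'
Loop ends.

Final answer: 'pythn'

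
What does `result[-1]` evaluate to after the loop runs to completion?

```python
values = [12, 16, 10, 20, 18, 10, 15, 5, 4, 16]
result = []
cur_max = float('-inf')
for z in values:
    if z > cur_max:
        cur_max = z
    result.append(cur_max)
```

Let's trace through this code step by step.

Initialize: values = [12, 16, 10, 20, 18, 10, 15, 5, 4, 16]
Initialize: result = []
Initialize: cur_max = -inf
Entering loop: for z in values:
After iteration 1: z = 12, result = [12], cur_max = 12
After iteration 2: z = 16, result = [12, 16], cur_max = 16
After iteration 3: z = 10, result = [12, 16, 16], cur_max = 16
After iteration 4: z = 20, result = [12, 16, 16, 20], cur_max = 20
After iteration 5: z = 18, result = [12, 16, 16, 20, 20], cur_max = 20
After iteration 6: z = 10, result = [12, 16, 16, 20, 20, 20], cur_max = 20
After iteration 7: z = 15, result = [12, 16, 16, 20, 20, 20, 20], cur_max = 20
After iteration 8: z = 5, result = [12, 16, 16, 20, 20, 20, 20, 20], cur_max = 20
After iteration 9: z = 4, result = [12, 16, 16, 20, 20, 20, 20, 20, 20], cur_max = 20
After iteration 10: z = 16, result = [12, 16, 16, 20, 20, 20, 20, 20, 20, 20], cur_max = 20
Loop ends.
result[-1] = 20

Final answer: 20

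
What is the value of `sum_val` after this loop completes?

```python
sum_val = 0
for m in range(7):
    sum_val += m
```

Let's trace through this code step by step.

Initialize: sum_val = 0
Entering loop: for m in range(7):
After iteration 1: m = 0, sum_val = 0
After iteration 2: m = 1, sum_val = 1
After iteration 3: m = 2, sum_val = 3
After iteration 4: m = 3, sum_val = 6
After iteration 5: m = 4, sum_val = 10
After iteration 6: m = 5, sum_val = 15
After iteration 7: m = 6, sum_val = 21
Loop ends.

Final answer: 21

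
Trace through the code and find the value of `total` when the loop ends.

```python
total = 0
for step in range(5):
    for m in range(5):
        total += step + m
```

Let's trace through this code step by step.

Initialize: total = 0
Entering loop: for step in range(5):
After iteration 1: step = 0, total = 10
After iteration 2: step = 1, total = 25
After iteration 3: step = 2, total = 45
After iteration 4: step = 3, total = 70
After iteration 5: step = 4, total = 100
Loop ends.

Final answer: 100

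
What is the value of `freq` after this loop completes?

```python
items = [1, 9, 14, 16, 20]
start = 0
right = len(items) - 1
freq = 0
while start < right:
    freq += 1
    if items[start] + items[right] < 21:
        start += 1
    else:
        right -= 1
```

Let's trace through this code step by step.

Initialize: items = [1, 9, 14, 16, 20]
Initialize: start = 0
Initialize: right = 4
Initialize: freq = 0
Entering loop: while start < right:
After iteration 1: start = 0, right = 3, freq = 1
After iteration 2: start = 1, right = 3, freq = 2
After iteration 3: start = 1, right = 2, freq = 3
After iteration 4: start = 1, right = 1, freq = 4
Loop ends.

Final answer: 4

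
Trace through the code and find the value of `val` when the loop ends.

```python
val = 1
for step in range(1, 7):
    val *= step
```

Let's trace through this code step by step.

Initialize: val = 1
Entering loop: for step in range(1, 7):
After iteration 1: step = 1, val = 1
After iteration 2: step = 2, val = 2
After iteration 3: step = 3, val = 6
After iteration 4: step = 4, val = 24
After iteration 5: step = 5, val = 120
After iteration 6: step = 6, val = 720
Loop ends.

Final answer: 720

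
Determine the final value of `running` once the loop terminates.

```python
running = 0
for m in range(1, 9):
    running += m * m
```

Let's trace through this code step by step.

Initialize: running = 0
Entering loop: for m in range(1, 9):
After iteration 1: m = 1, running = 1
After iteration 2: m = 2, running = 5
After iteration 3: m = 3, running = 14
After iteration 4: m = 4, running = 30
After iteration 5: m = 5, running = 55
After iteration 6: m = 6, running = 91
After iteration 7: m = 7, running = 140
After iteration 8: m = 8, running = 204
Loop ends.

Final answer: 204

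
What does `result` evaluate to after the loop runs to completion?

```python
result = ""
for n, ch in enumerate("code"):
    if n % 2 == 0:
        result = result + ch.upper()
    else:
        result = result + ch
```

Let's trace through this code step by step.

Initialize: result = ''
Entering loop: for n, ch in enumerate("code"):
After iteration 1: n = 0, ch = 'c', result = 'C'
After iteration 2: n = 1, ch = 'o', result = 'Co'
After iteration 3: n = 2, ch = 'd', result = 'CoD'
After iteration 4: n = 3, ch = 'e', result = 'CoDe'
Loop ends.

Final answer: 'CoDe'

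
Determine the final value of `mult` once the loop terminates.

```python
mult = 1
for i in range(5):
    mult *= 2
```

Let's trace through this code step by step.

Initialize: mult = 1
Entering loop: for i in range(5):
After iteration 1: i = 0, mult = 2
After iteration 2: i = 1, mult = 4
After iteration 3: i = 2, mult = 8
After iteration 4: i = 3, mult = 16
After iteration 5: i = 4, mult = 32
Loop ends.

Final answer: 32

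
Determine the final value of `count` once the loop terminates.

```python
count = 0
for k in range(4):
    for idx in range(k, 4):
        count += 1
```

Let's trace through this code step by step.

Initialize: count = 0
Entering loop: for k in range(4):
After iteration 1: k = 0, count = 4
After iteration 2: k = 1, count = 7
After iteration 3: k = 2, count = 9
After iteration 4: k = 3, count = 10
Loop ends.

Final answer: 10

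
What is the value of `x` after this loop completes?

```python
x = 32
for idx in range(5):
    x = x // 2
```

Let's trace through this code step by step.

Initialize: x = 32
Entering loop: for idx in range(5):
After iteration 1: idx = 0, x = 16
After iteration 2: idx = 1, x = 8
After iteration 3: idx = 2, x = 4
After iteration 4: idx = 3, x = 2
After iteration 5: idx = 4, x = 1
Loop ends.

Final answer: 1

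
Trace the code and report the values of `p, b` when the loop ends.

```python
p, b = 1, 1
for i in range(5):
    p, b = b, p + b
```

Let's trace through this code step by step.

Initialize: p = 1
Initialize: b = 1
Entering loop: for i in range(5):
After iteration 1: i = 0, p = 1, b = 2
After iteration 2: i = 1, p = 2, b = 3
After iteration 3: i = 2, p = 3, b = 5
After iteration 4: i = 3, p = 5, b = 8
After iteration 5: i = 4, p = 8, b = 13
Loop ends.

Final answer: 8, 13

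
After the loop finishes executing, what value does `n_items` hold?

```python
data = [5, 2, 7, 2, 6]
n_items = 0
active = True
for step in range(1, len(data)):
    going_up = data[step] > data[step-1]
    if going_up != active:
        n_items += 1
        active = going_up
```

Let's trace through this code step by step.

Initialize: data = [5, 2, 7, 2, 6]
Initialize: n_items = 0
Initialize: active = True
Entering loop: for step in range(1, len(data)):
After iteration 1: step = 1, n_items = 1, active = False, going_up = False
After iteration 2: step = 2, n_items = 2, active = True, going_up = True
After iteration 3: step = 3, n_items = 3, active = False, going_up = False
After iteration 4: step = 4, n_items = 4, active = True, going_up = True
Loop ends.

Final answer: 4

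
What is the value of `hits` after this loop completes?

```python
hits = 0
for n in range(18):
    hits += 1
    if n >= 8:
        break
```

Let's trace through this code step by step.

Initialize: hits = 0
Entering loop: for n in range(18):
After iteration 1: n = 0, hits = 1
After iteration 2: n = 1, hits = 2
After iteration 3: n = 2, hits = 3
After iteration 4: n = 3, hits = 4
After iteration 5: n = 4, hits = 5
After iteration 6: n = 5, hits = 6
After iteration 7: n = 6, hits = 7
After iteration 8: n = 7, hits = 8
After iteration 9: n = 8, hits = 9
Loop ends.

Final answer: 9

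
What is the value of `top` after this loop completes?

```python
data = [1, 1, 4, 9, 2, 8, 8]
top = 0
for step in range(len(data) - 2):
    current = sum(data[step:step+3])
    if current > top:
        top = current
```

Let's trace through this code step by step.

Initialize: data = [1, 1, 4, 9, 2, 8, 8]
Initialize: top = 0
Entering loop: for step in range(len(data) - 2):
After iteration 1: step = 0, top = 6, current = 6
After iteration 2: step = 1, top = 14, current = 14
After iteration 3: step = 2, top = 15, current = 15
After iteration 4: step = 3, top = 19, current = 19
After iteration 5: step = 4, top = 19, current = 18
Loop ends.

Final answer: 19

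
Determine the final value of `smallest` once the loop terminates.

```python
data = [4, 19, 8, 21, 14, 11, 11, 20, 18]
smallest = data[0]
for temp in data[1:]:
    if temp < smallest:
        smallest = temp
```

Let's trace through this code step by step.

Initialize: data = [4, 19, 8, 21, 14, 11, 11, 20, 18]
Initialize: smallest = 4
Entering loop: for temp in data[1:]:
After iteration 1: temp = 19, smallest = 4
After iteration 2: temp = 8, smallest = 4
After iteration 3: temp = 21, smallest = 4
After iteration 4: temp = 14, smallest = 4
After iteration 5: temp = 11, smallest = 4
After iteration 6: temp = 11, smallest = 4
After iteration 7: temp = 20, smallest = 4
After iteration 8: temp = 18, smallest = 4
Loop ends.

Final answer: 4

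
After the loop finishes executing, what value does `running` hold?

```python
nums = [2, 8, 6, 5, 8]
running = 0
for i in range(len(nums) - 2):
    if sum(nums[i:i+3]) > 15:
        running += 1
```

Let's trace through this code step by step.

Initialize: nums = [2, 8, 6, 5, 8]
Initialize: running = 0
Entering loop: for i in range(len(nums) - 2):
After iteration 1: i = 0, running = 1
After iteration 2: i = 1, running = 2
After iteration 3: i = 2, running = 3
Loop ends.

Final answer: 3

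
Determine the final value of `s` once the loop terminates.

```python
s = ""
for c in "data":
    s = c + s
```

Let's trace through this code step by step.

Initialize: s = ''
Entering loop: for c in "data":
After iteration 1: c = 'd', s = 'd'
After iteration 2: c = 'a', s = 'ad'
After iteration 3: c = 't', s = 'tad'
After iteration 4: c = 'a', s = 'atad'
Loop ends.

Final answer: 'atad'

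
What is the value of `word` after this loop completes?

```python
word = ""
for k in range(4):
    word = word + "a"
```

Let's trace through this code step by step.

Initialize: word = ''
Entering loop: for k in range(4):
After iteration 1: k = 0, word = 'a'
After iteration 2: k = 1, word = 'aa'
After iteration 3: k = 2, word = 'aaa'
After iteration 4: k = 3, word = 'aaaa'
Loop ends.

Final answer: 'aaaa'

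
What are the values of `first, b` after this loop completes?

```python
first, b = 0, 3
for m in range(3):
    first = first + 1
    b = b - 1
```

Let's trace through this code step by step.

Initialize: first = 0
Initialize: b = 3
Entering loop: for m in range(3):
After iteration 1: m = 0, first = 1, b = 2
After iteration 2: m = 1, first = 2, b = 1
After iteration 3: m = 2, first = 3, b = 0
Loop ends.

Final answer: 3, 0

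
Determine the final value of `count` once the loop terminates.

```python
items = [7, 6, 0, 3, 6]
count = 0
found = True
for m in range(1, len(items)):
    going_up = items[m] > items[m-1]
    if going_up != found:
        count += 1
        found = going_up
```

Let's trace through this code step by step.

Initialize: items = [7, 6, 0, 3, 6]
Initialize: count = 0
Initialize: found = True
Entering loop: for m in range(1, len(items)):
After iteration 1: m = 1, count = 1, found = False, going_up = False
After iteration 2: m = 2, count = 1, found = False, going_up = False
After iteration 3: m = 3, count = 2, found = True, going_up = True
After iteration 4: m = 4, count = 2, found = True, going_up = True
Loop ends.

Final answer: 2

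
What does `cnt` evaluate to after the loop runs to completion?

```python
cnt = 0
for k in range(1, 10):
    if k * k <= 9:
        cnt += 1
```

Let's trace through this code step by step.

Initialize: cnt = 0
Entering loop: for k in range(1, 10):
After iteration 1: k = 1, cnt = 1
After iteration 2: k = 2, cnt = 2
After iteration 3: k = 3, cnt = 3
After iteration 4: k = 4, cnt = 3
After iteration 5: k = 5, cnt = 3
After iteration 6: k = 6, cnt = 3
After iteration 7: k = 7, cnt = 3
After iteration 8: k = 8, cnt = 3
After iteration 9: k = 9, cnt = 3
Loop ends.

Final answer: 3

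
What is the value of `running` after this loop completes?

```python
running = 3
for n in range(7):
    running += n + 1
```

Let's trace through this code step by step.

Initialize: running = 3
Entering loop: for n in range(7):
After iteration 1: n = 0, running = 4
After iteration 2: n = 1, running = 6
After iteration 3: n = 2, running = 9
After iteration 4: n = 3, running = 13
After iteration 5: n = 4, running = 18
After iteration 6: n = 5, running = 24
After iteration 7: n = 6, running = 31
Loop ends.

Final answer: 31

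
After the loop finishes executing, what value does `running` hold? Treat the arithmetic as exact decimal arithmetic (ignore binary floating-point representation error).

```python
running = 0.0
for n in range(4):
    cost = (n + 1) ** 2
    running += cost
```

Let's trace through this code step by step.

Initialize: running = 0.0
Entering loop: for n in range(4):
After iteration 1: n = 0, running = 1.0, cost = 1
After iteration 2: n = 1, running = 5.0, cost = 4
After iteration 3: n = 2, running = 14.0, cost = 9
After iteration 4: n = 3, running = 30.0, cost = 16
Loop ends.

Final answer: 30.0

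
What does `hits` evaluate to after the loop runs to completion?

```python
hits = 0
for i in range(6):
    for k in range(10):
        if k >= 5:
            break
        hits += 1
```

Let's trace through this code step by step.

Initialize: hits = 0
Entering loop: for i in range(6):
After iteration 1: i = 0, hits = 5
After iteration 2: i = 1, hits = 10
After iteration 3: i = 2, hits = 15
After iteration 4: i = 3, hits = 20
After iteration 5: i = 4, hits = 25
After iteration 6: i = 5, hits = 30
Loop ends.

Final answer: 30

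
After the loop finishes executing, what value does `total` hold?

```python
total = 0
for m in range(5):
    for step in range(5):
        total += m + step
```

Let's trace through this code step by step.

Initialize: total = 0
Entering loop: for m in range(5):
After iteration 1: m = 0, total = 10
After iteration 2: m = 1, total = 25
After iteration 3: m = 2, total = 45
After iteration 4: m = 3, total = 70
After iteration 5: m = 4, total = 100
Loop ends.

Final answer: 100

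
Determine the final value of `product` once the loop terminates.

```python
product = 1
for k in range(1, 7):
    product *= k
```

Let's trace through this code step by step.

Initialize: product = 1
Entering loop: for k in range(1, 7):
After iteration 1: k = 1, product = 1
After iteration 2: k = 2, product = 2
After iteration 3: k = 3, product = 6
After iteration 4: k = 4, product = 24
After iteration 5: k = 5, product = 120
After iteration 6: k = 6, product = 720
Loop ends.

Final answer: 720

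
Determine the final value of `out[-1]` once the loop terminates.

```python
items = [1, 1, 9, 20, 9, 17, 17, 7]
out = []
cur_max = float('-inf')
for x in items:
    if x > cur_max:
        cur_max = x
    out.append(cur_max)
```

Let's trace through this code step by step.

Initialize: items = [1, 1, 9, 20, 9, 17, 17, 7]
Initialize: out = []
Initialize: cur_max = -inf
Entering loop: for x in items:
After iteration 1: x = 1, out = [1], cur_max = 1
After iteration 2: x = 1, out = [1, 1], cur_max = 1
After iteration 3: x = 9, out = [1, 1, 9], cur_max = 9
After iteration 4: x = 20, out = [1, 1, 9, 20], cur_max = 20
After iteration 5: x = 9, out = [1, 1, 9, 20, 20], cur_max = 20
After iteration 6: x = 17, out = [1, 1, 9, 20, 20, 20], cur_max = 20
After iteration 7: x = 17, out = [1, 1, 9, 20, 20, 20, 20], cur_max = 20
After iteration 8: x = 7, out = [1, 1, 9, 20, 20, 20, 20, 20], cur_max = 20
Loop ends.
out[-1] = 20

Final answer: 20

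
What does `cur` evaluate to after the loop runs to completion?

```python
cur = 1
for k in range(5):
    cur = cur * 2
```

Let's trace through this code step by step.

Initialize: cur = 1
Entering loop: for k in range(5):
After iteration 1: k = 0, cur = 2
After iteration 2: k = 1, cur = 4
After iteration 3: k = 2, cur = 8
After iteration 4: k = 3, cur = 16
After iteration 5: k = 4, cur = 32
Loop ends.

Final answer: 32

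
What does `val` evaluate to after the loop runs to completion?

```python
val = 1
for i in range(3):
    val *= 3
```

Let's trace through this code step by step.

Initialize: val = 1
Entering loop: for i in range(3):
After iteration 1: i = 0, val = 3
After iteration 2: i = 1, val = 9
After iteration 3: i = 2, val = 27
Loop ends.

Final answer: 27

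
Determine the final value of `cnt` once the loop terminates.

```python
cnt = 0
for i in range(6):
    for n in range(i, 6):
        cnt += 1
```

Let's trace through this code step by step.

Initialize: cnt = 0
Entering loop: for i in range(6):
After iteration 1: i = 0, cnt = 6
After iteration 2: i = 1, cnt = 11
After iteration 3: i = 2, cnt = 15
After iteration 4: i = 3, cnt = 18
After iteration 5: i = 4, cnt = 20
After iteration 6: i = 5, cnt = 21
Loop ends.

Final answer: 21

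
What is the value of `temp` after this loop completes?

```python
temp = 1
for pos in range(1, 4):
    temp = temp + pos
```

Let's trace through this code step by step.

Initialize: temp = 1
Entering loop: for pos in range(1, 4):
After iteration 1: pos = 1, temp = 2
After iteration 2: pos = 2, temp = 4
After iteration 3: pos = 3, temp = 7
Loop ends.

Final answer: 7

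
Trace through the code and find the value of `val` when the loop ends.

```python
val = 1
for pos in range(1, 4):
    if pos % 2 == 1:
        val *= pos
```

Let's trace through this code step by step.

Initialize: val = 1
Entering loop: for pos in range(1, 4):
After iteration 1: pos = 1, val = 1
After iteration 2: pos = 2, val = 1
After iteration 3: pos = 3, val = 3
Loop ends.

Final answer: 3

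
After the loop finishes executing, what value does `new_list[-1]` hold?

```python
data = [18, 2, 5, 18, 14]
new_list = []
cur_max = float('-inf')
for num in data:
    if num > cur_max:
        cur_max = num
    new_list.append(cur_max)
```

Let's trace through this code step by step.

Initialize: data = [18, 2, 5, 18, 14]
Initialize: new_list = []
Initialize: cur_max = -inf
Entering loop: for num in data:
After iteration 1: num = 18, new_list = [18], cur_max = 18
After iteration 2: num = 2, new_list = [18, 18], cur_max = 18
After iteration 3: num = 5, new_list = [18, 18, 18], cur_max = 18
After iteration 4: num = 18, new_list = [18, 18, 18, 18], cur_max = 18
After iteration 5: num = 14, new_list = [18, 18, 18, 18, 18], cur_max = 18
Loop ends.
new_list[-1] = 18

Final answer: 18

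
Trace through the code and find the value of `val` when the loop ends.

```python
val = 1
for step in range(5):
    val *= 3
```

Let's trace through this code step by step.

Initialize: val = 1
Entering loop: for step in range(5):
After iteration 1: step = 0, val = 3
After iteration 2: step = 1, val = 9
After iteration 3: step = 2, val = 27
After iteration 4: step = 3, val = 81
After iteration 5: step = 4, val = 243
Loop ends.

Final answer: 243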